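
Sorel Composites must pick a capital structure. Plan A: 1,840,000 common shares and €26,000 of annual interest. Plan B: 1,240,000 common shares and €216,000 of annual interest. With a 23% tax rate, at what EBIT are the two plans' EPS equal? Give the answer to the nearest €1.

Set EPS_A = EPS_B: (EBIT − €26,000)(1 − 0.23) ÷ 1,840,000 = (EBIT − €216,000)(1 − 0.23) ÷ 1,240,000.
Cancelling (1 − t) and cross-multiplying: 1,240,000·(EBIT − 26,000) = 1,840,000·(EBIT − 216,000).
Solving, EBIT = (216,000·1,840,000 − 26,000·1,240,000) / (1,840,000 − 1,240,000) = 365,200,000,000 / 600,000 = 608,666.67.

€608,667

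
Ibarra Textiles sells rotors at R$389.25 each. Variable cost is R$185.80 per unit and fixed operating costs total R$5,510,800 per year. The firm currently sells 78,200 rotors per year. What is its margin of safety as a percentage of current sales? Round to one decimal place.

Contribution margin per unit = R$389.25 − R$185.80 = R$203.45. Break-even units = R$5,510,800 ÷ R$203.45 = 27,086.75; break-even revenue = 27,086.75 × R$389.25 = R$10,543,518.80.
Actual sales revenue = 78,200 × R$389.25 = R$30,439,350.00.
Margin of safety = (R$30,439,350.00 − R$10,543,518.80) ÷ R$30,439,350.00 = 65.4%.

65.4%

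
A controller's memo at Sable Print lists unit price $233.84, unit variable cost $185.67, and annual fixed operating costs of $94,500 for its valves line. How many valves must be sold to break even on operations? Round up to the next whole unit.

Unit CM = price − variable cost = $233.84 − $185.67 = $48.17.
Break-even volume = fixed costs ÷ CM per unit = $94,500 ÷ $48.17 = 1,961.80, so 1,962 valves.

1,962 valves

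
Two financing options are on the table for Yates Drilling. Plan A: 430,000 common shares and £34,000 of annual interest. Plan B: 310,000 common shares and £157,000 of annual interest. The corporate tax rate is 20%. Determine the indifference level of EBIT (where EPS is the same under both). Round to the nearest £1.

£474,750

Set EPS_A = EPS_B: (EBIT − £34,000)(1 − 0.20) ÷ 430,000 = (EBIT − £157,000)(1 − 0.20) ÷ 310,000.
Cancelling (1 − t) and cross-multiplying: 310,000·(EBIT − 34,000) = 430,000·(EBIT − 157,000).
Solving, EBIT = (157,000·430,000 − 34,000·310,000) / (430,000 − 310,000) = 56,970,000,000 / 120,000 = 474,750.00.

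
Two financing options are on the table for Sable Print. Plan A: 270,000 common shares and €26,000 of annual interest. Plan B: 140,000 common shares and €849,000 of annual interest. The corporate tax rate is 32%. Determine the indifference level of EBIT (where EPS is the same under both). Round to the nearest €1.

€1,735,308

At indifference, (EBIT − 26,000)(1 − t)/270,000 = (EBIT − 849,000)(1 − t)/140,000.
Cancelling (1 − t) and cross-multiplying: 140,000·(EBIT − 26,000) = 270,000·(EBIT − 849,000).
Solving, EBIT = (849,000·270,000 − 26,000·140,000) / (270,000 − 140,000) = 225,590,000,000 / 130,000 = 1,735,307.69.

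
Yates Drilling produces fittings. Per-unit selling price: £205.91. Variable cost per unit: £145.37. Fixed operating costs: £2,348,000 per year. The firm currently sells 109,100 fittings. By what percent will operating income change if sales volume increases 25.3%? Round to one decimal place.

+39.3%

At 109,100 units, contribution = 109,100 × £60.54 = £6,604,914.00.
EBIT = £6,604,914.00 − £2,348,000 = £4,256,914.00.
Degree of operating leverage = £6,604,914.00 / £4,256,914.00 = 1.5516.
Operating income changes by 1.5516 × +25.3% = +39.3%.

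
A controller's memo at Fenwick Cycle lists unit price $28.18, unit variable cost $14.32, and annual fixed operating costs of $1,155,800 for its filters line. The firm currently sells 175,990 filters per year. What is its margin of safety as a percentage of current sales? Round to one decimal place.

Each unit contributes $28.18 − $14.32 = $13.86. Break-even units = $1,155,800 ÷ $13.86 = 83,391.05; break-even revenue = 83,391.05 × $28.18 = $2,349,959.88.
Actual sales revenue = 175,990 × $28.18 = $4,959,398.20.
Margin of safety = ($4,959,398.20 − $2,349,959.88) ÷ $4,959,398.20 = 52.6%.

52.6%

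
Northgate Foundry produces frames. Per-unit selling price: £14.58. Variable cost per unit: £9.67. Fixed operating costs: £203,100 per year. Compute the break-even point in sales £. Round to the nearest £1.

CM per unit = £14.58 − £9.67 = £4.91; CM ratio = £4.91 / £14.58 = 0.3368.
Break-even sales = FC ÷ CM ratio = £203,100 × £14.58 / £4.91 = £603,095.

£603,095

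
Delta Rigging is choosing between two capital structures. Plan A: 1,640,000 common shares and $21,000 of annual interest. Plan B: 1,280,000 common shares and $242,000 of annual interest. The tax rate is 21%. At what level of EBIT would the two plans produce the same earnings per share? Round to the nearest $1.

$1,027,778

Set EPS_A = EPS_B: (EBIT − $21,000)(1 − 0.21) ÷ 1,640,000 = (EBIT − $242,000)(1 − 0.21) ÷ 1,280,000.
The (1 − t) factor cancels: (EBIT − 21,000) × 1,280,000 = (EBIT − 242,000) × 1,640,000.
Solving, EBIT = (242,000·1,640,000 − 21,000·1,280,000) / (1,640,000 − 1,280,000) = 370,000,000,000 / 360,000 = 1,027,777.78.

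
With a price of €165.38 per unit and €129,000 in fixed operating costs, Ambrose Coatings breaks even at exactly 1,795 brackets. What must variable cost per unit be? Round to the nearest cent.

At break-even, FC = Q × (P − VC), so P − VC = €129,000 ÷ 1,795 = €71.8663.
Hence VC = price − CM = €165.38 − €71.8663 = €93.51.

€93.51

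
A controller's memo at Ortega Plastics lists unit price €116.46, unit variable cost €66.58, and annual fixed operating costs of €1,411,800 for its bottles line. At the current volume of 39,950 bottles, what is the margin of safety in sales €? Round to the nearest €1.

€1,356,301

Each unit contributes €116.46 − €66.58 = €49.88. Break-even units = €1,411,800 ÷ €49.88 = 28,303.93; break-even revenue = 28,303.93 × €116.46 = €3,296,275.62.
Actual sales revenue = 39,950 × €116.46 = €4,652,577.00.
Margin of safety = €4,652,577.00 − €3,296,275.62 = €1,356,301.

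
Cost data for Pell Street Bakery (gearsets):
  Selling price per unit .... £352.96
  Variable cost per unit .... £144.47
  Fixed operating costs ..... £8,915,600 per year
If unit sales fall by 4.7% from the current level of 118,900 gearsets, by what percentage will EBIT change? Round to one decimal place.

-7.3%

Total contribution margin = 118,900 × £208.49 = £24,789,461.00.
EBIT = £24,789,461.00 − £8,915,600 = £15,873,861.00.
Degree of operating leverage = £24,789,461.00 / £15,873,861.00 = 1.5617.
So EBIT moves 1.5617 × (-4.7%) = -7.3%.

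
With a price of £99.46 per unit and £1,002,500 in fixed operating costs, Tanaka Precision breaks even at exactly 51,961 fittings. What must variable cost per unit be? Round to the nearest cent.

At break-even, FC = Q × (P − VC), so P − VC = £1,002,500 ÷ 51,961 = £19.2933.
Hence VC = price − CM = £99.46 − £19.2933 = £80.17.

£80.17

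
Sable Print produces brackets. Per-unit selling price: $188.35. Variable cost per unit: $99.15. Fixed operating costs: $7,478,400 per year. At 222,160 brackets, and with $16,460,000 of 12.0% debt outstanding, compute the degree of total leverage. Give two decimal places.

Contribution at this volume is 222,160 × $89.20 = $19,816,672.00.
Subtracting fixed costs: EBIT = $19,816,672.00 − $7,478,400 = $12,338,272.00. Interest = $1,975,200.00, so EBIT − I = $10,363,072.00.
DCL = contribution ÷ (EBIT − I) = $19,816,672.00 ÷ $10,363,072.00 = 1.9122.

1.91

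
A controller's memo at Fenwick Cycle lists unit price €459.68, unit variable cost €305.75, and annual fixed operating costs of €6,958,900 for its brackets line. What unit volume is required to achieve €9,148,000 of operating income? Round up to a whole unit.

104,638 brackets

Each unit contributes €459.68 − €305.75 = €153.93.
Units = (FC + target) / CM = (€6,958,900 + €9,148,000) / €153.93 = 104,637.82, so 104,638 brackets.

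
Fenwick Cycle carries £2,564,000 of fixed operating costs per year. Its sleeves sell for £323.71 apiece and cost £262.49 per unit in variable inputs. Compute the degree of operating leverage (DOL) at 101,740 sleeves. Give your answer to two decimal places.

1.70

Total contribution margin = 101,740 × £61.22 = £6,228,522.80.
Operating income = contribution − fixed costs = £6,228,522.80 − £2,564,000 = £3,664,522.80.
Degree of operating leverage = £6,228,522.80 / £3,664,522.80 = 1.6997.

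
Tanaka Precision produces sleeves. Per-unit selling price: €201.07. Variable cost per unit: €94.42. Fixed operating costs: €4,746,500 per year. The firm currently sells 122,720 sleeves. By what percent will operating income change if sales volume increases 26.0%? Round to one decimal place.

+40.8%

Contribution at this volume is 122,720 × €106.65 = €13,088,088.00.
EBIT = €13,088,088.00 − €4,746,500 = €8,341,588.00.
Degree of operating leverage = €13,088,088.00 / €8,341,588.00 = 1.5690.
%ΔEBIT = DOL × %ΔSales = 1.5690 × +26.0% = +40.8%.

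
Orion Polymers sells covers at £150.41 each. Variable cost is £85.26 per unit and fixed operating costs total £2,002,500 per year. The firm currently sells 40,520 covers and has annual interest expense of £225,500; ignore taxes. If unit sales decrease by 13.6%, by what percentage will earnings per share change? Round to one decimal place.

At 40,520 units, contribution = 40,520 × £65.15 = £2,639,878.00.
Subtracting fixed costs: EBIT = £2,639,878.00 − £2,002,500 = £637,378.00.
After interest of £225,500.00, pre-tax earnings = £411,878.00.
DCL = total CM / (EBIT − I) = £2,639,878.00 / £411,878.00 = 6.4094.
EPS therefore changes by 6.4094 × (-13.6%) = -87.2%.

-87.2%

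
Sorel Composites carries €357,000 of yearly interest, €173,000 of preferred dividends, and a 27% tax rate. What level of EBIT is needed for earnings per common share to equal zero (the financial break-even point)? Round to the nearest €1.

Preferred dividends are paid after tax, so their pre-tax equivalent is €173,000 ÷ (1 − 0.27) = €236,986.30.
Financial break-even EBIT = interest + D_p ÷ (1 − t) = €357,000 + €236,986.30 = €593,986.30.

€593,986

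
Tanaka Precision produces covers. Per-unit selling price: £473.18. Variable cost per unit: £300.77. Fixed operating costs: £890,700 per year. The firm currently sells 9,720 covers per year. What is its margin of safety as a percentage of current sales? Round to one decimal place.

46.9%

Unit CM = price − variable cost = £473.18 − £300.77 = £172.41. Break-even units = £890,700 ÷ £172.41 = 5,166.17; break-even revenue = 5,166.17 × £473.18 = £2,444,530.05.
Actual sales revenue = 9,720 × £473.18 = £4,599,309.60.
Margin of safety = (£4,599,309.60 − £2,444,530.05) ÷ £4,599,309.60 = 46.9%.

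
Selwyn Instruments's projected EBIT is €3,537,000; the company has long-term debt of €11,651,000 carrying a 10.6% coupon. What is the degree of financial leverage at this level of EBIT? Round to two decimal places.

Annual interest charges come to €1,235,006.00.
Degree of financial leverage = EBIT / (EBIT − interest) = €3,537,000 / €2,301,994.00 = 1.5365.

1.54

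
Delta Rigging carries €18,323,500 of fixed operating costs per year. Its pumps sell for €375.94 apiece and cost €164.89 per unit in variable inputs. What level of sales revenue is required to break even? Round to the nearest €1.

€32,639,358

Contribution margin per unit = €375.94 − €164.89 = €211.05, a CM ratio of €211.05 ÷ €375.94 = 0.5614.
Break-even revenue = fixed costs × price ÷ CM = €18,323,500 × €375.94 ÷ €211.05 = €32,639,358.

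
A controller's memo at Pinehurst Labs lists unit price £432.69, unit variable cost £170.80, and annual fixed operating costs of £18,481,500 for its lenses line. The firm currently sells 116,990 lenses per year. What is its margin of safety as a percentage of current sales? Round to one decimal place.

Contribution margin per unit = £432.69 − £170.80 = £261.89. Break-even units = £18,481,500 ÷ £261.89 = 70,569.70; break-even revenue = 70,569.70 × £432.69 = £30,534,805.59.
Current sales = 116,990 × £432.69 = £50,620,403.10.
Margin of safety = (£50,620,403.10 − £30,534,805.59) ÷ £50,620,403.10 = 39.7%.

39.7%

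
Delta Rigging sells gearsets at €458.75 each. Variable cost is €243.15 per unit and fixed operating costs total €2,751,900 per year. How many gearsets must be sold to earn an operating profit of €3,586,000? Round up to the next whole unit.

29,397 gearsets

Unit CM = price − variable cost = €458.75 − €243.15 = €215.60.
Units = (FC + target) / CM = (€2,751,900 + €3,586,000) / €215.60 = 29,396.57, so 29,397 gearsets.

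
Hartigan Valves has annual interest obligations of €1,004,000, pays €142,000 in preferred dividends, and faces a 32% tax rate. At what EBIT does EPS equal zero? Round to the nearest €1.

Grossing the preferred dividend up to pre-tax terms: €142,000 / (1 − 0.32) = €208,823.53.
EPS = 0 when EBIT covers interest plus the pre-tax preferred burden: €1,004,000 + €208,823.53 = €1,212,823.53.

€1,212,824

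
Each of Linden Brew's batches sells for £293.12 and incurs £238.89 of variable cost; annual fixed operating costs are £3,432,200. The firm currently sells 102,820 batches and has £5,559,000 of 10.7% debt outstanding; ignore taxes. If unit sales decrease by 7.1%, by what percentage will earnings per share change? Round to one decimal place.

-25.6%

Total contribution margin = 102,820 × £54.23 = £5,575,928.60.
Subtracting fixed costs: EBIT = £5,575,928.60 − £3,432,200 = £2,143,728.60.
Interest = £594,813.00, so EBIT − I = £1,548,915.60.
DCL = total CM / (EBIT − I) = £5,575,928.60 / £1,548,915.60 = 3.5999.
%ΔEPS = DCL × %ΔSales = 3.5999 × -7.1% = -25.6%.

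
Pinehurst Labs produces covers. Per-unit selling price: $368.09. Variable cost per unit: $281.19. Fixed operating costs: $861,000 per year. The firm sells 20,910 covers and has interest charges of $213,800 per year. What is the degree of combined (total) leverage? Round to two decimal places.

2.45

Contribution at this volume is 20,910 × $86.90 = $1,817,079.00.
EBIT = $1,817,079.00 − $861,000 = $956,079.00. Interest = $213,800.00, so EBIT − I = $742,279.00.
Degree of total leverage = total CM / (EBIT − interest) = $1,817,079.00 / $742,279.00 = 2.4480.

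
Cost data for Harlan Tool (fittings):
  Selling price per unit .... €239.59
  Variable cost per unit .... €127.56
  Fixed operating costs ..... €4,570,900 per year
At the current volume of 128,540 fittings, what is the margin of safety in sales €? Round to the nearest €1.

Contribution margin per unit = €239.59 − €127.56 = €112.03. Break-even units = €4,570,900 ÷ €112.03 = 40,800.68; break-even revenue = 40,800.68 × €239.59 = €9,775,434.54.
Actual sales revenue = 128,540 × €239.59 = €30,796,898.60.
Margin of safety = €30,796,898.60 − €9,775,434.54 = €21,021,464.

€21,021,464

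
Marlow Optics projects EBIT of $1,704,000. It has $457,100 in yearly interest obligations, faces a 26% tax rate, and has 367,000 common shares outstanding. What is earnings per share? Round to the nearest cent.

$2.51

Interest = $457,100.00, so EBT = $1,704,000 − $457,100.00 = $1,246,900.00.
After tax at 26%: net income = $1,246,900.00 × 0.74 = $922,706.00.
Per share: $922,706.00 / 367,000 shares = $2.51.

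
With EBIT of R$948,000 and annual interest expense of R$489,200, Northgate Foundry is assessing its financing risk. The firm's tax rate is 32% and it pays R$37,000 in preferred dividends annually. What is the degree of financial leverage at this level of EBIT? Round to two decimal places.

2.34

Annual interest charges come to R$489,200.00.
Pre-tax preferred-dividend burden = R$37,000 ÷ (1 − 0.32) = R$54,411.76.
DFL = EBIT ÷ [EBIT − I − D_p/(1−t)] = R$948,000 ÷ [R$948,000 − R$489,200.00 − R$54,411.76] = R$948,000 ÷ R$404,388.24 = 2.3443.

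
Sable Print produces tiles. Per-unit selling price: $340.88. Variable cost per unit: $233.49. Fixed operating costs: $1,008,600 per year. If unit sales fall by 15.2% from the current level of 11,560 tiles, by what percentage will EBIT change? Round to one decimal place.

Total contribution margin = 11,560 × $107.39 = $1,241,428.40.
EBIT = $1,241,428.40 − $1,008,600 = $232,828.40.
So DOL = total CM / EBIT = $1,241,428.40 / $232,828.40 = 5.3319.
Operating income changes by 5.3319 × -15.2% = -81.0%.

-81.0%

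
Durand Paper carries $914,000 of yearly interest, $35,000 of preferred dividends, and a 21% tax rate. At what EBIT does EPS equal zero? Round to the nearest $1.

Preferred dividends are paid after tax, so their pre-tax equivalent is $35,000 ÷ (1 − 0.21) = $44,303.80.
EPS = 0 when EBIT covers interest plus the pre-tax preferred burden: $914,000 + $44,303.80 = $958,303.80.

$958,304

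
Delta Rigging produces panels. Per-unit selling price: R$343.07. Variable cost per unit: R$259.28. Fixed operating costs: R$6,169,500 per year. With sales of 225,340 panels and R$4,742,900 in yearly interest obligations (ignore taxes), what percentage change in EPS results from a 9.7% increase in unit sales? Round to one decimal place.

+23.0%

Total contribution margin = 225,340 × R$83.79 = R$18,881,238.60.
Subtracting fixed costs: EBIT = R$18,881,238.60 − R$6,169,500 = R$12,711,738.60.
Interest = R$4,742,900.00, so EBIT − I = R$7,968,838.60.
Degree of combined leverage = contribution ÷ (EBIT − I) = R$18,881,238.60 ÷ R$7,968,838.60 = 2.3694.
EPS therefore changes by 2.3694 × (+9.7%) = +23.0%.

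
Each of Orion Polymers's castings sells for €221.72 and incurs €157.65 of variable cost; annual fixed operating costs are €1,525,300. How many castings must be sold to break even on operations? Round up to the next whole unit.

23,807 castings

Unit CM = price − variable cost = €221.72 − €157.65 = €64.07.
Break-even volume = fixed costs ÷ CM per unit = €1,525,300 ÷ €64.07 = 23,806.77, so 23,807 castings.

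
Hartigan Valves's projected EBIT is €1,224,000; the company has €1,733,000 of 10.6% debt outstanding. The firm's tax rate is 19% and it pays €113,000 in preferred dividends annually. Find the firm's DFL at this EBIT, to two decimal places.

Annual interest charges come to €183,698.00.
Pre-tax preferred-dividend burden = €113,000 ÷ (1 − 0.19) = €139,506.17.
DFL = EBIT ÷ [EBIT − I − D_p/(1−t)] = €1,224,000 ÷ [€1,224,000 − €183,698.00 − €139,506.17] = €1,224,000 ÷ €900,795.83 = 1.3588.

1.36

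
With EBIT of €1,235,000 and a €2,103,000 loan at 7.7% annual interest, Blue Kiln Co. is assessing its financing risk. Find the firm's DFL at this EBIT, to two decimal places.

Annual interest charges come to €161,931.00.
Degree of financial leverage = EBIT / (EBIT − interest) = €1,235,000 / €1,073,069.00 = 1.1509.

1.15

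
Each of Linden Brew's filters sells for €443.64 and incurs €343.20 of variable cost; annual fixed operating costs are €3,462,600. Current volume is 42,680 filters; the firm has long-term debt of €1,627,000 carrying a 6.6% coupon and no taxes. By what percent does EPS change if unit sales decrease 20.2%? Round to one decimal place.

Total contribution margin = 42,680 × €100.44 = €4,286,779.20.
Operating income = contribution − fixed costs = €4,286,779.20 − €3,462,600 = €824,179.20.
Interest = €107,382.00, so EBIT − I = €716,797.20.
Degree of combined leverage = contribution ÷ (EBIT − I) = €4,286,779.20 ÷ €716,797.20 = 5.9805.
%ΔEPS = DCL × %ΔSales = 5.9805 × -20.2% = -120.8%.

-120.8%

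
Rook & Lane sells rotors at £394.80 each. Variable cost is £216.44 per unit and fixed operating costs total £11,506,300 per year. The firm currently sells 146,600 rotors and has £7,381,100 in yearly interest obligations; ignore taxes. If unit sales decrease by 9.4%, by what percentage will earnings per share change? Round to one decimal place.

-33.9%

At 146,600 units, contribution = 146,600 × £178.36 = £26,147,576.00.
EBIT = £26,147,576.00 − £11,506,300 = £14,641,276.00.
Interest = £7,381,100.00, so EBIT − I = £7,260,176.00.
Degree of combined leverage = contribution ÷ (EBIT − I) = £26,147,576.00 ÷ £7,260,176.00 = 3.6015.
EPS therefore changes by 3.6015 × (-9.4%) = -33.9%.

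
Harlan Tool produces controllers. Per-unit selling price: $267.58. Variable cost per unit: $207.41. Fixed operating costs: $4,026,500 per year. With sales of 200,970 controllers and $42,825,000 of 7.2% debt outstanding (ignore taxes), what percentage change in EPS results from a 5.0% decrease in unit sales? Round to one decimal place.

Contribution at this volume is 200,970 × $60.17 = $12,092,364.90.
EBIT = $12,092,364.90 − $4,026,500 = $8,065,864.90.
Interest = $3,083,400.00, so EBIT − I = $4,982,464.90.
Degree of combined leverage = contribution ÷ (EBIT − I) = $12,092,364.90 ÷ $4,982,464.90 = 2.4270.
EPS therefore changes by 2.4270 × (-5.0%) = -12.1%.

-12.1%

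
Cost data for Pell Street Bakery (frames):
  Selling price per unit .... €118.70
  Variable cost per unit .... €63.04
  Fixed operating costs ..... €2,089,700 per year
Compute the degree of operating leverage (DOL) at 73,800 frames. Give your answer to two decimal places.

Contribution at this volume is 73,800 × €55.66 = €4,107,708.00.
Operating income = contribution − fixed costs = €4,107,708.00 − €2,089,700 = €2,018,008.00.
DOL = contribution ÷ EBIT = €4,107,708.00 ÷ €2,018,008.00 = 2.0355.

2.04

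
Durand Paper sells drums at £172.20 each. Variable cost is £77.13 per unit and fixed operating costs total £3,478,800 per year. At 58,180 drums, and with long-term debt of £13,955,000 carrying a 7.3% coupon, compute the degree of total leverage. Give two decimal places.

5.35

At 58,180 units, contribution = 58,180 × £95.07 = £5,531,172.60.
EBIT = £5,531,172.60 − £3,478,800 = £2,052,372.60. Interest = £1,018,715.00, so EBIT − I = £1,033,657.60.
Degree of total leverage = total CM / (EBIT − interest) = £5,531,172.60 / £1,033,657.60 = 5.3511.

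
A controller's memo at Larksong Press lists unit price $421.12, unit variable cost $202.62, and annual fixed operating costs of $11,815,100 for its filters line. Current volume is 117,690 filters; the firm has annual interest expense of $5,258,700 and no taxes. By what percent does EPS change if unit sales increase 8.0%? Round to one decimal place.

+23.8%

Total contribution margin = 117,690 × $218.50 = $25,715,265.00.
Operating income = contribution − fixed costs = $25,715,265.00 − $11,815,100 = $13,900,165.00.
After interest of $5,258,700.00, pre-tax earnings = $8,641,465.00.
Degree of combined leverage = contribution ÷ (EBIT − I) = $25,715,265.00 ÷ $8,641,465.00 = 2.9758.
%ΔEPS = DCL × %ΔSales = 2.9758 × +8.0% = +23.8%.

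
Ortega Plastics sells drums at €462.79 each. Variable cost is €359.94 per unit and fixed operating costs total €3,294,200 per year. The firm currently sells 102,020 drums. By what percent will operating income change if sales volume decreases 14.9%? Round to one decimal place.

Contribution at this volume is 102,020 × €102.85 = €10,492,757.00.
Subtracting fixed costs: EBIT = €10,492,757.00 − €3,294,200 = €7,198,557.00.
Degree of operating leverage = €10,492,757.00 / €7,198,557.00 = 1.4576.
So EBIT moves 1.4576 × (-14.9%) = -21.7%.

-21.7%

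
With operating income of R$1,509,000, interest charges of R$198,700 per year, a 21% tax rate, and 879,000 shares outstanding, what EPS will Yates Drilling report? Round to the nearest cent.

R$1.18

Interest = R$198,700.00, so EBT = R$1,509,000 − R$198,700.00 = R$1,310,300.00.
After tax at 21%: net income = R$1,310,300.00 × 0.79 = R$1,035,137.00.
EPS = R$1,035,137.00 ÷ 879,000 = R$1.18.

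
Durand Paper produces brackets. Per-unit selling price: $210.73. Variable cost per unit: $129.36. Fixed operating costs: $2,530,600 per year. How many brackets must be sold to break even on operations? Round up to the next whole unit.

Unit CM = price − variable cost = $210.73 − $129.36 = $81.37.
Break-even volume = fixed costs ÷ CM per unit = $2,530,600 ÷ $81.37 = 31,099.91, so 31,100 brackets.

31,100 brackets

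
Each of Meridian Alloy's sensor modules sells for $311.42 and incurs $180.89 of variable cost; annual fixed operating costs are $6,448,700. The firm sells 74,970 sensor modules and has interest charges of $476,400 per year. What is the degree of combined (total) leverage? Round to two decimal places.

Contribution at this volume is 74,970 × $130.53 = $9,785,834.10.
Operating income = contribution − fixed costs = $9,785,834.10 − $6,448,700 = $3,337,134.10. Interest = $476,400.00, so EBIT − I = $2,860,734.10.
Degree of total leverage = total CM / (EBIT − interest) = $9,785,834.10 / $2,860,734.10 = 3.4207.

3.42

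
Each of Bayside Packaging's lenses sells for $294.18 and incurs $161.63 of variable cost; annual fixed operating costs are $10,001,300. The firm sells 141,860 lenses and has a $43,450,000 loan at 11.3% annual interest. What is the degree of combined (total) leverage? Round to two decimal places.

At 141,860 units, contribution = 141,860 × $132.55 = $18,803,543.00.
Subtracting fixed costs: EBIT = $18,803,543.00 − $10,001,300 = $8,802,243.00. Interest = $4,909,850.00, so EBIT − I = $3,892,393.00.
DCL = contribution ÷ (EBIT − I) = $18,803,543.00 ÷ $3,892,393.00 = 4.8308.

4.83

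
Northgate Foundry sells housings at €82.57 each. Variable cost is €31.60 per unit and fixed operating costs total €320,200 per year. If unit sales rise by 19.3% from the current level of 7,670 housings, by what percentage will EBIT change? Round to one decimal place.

+106.7%

Contribution at this volume is 7,670 × €50.97 = €390,939.90.
EBIT = €390,939.90 − €320,200 = €70,739.90.
Degree of operating leverage = €390,939.90 / €70,739.90 = 5.5264.
So EBIT moves 5.5264 × (+19.3%) = +106.7%.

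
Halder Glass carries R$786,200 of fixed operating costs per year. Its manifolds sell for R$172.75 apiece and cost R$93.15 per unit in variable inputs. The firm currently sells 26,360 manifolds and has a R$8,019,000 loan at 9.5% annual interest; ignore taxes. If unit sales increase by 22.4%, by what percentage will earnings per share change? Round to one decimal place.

+85.4%

Total contribution margin = 26,360 × R$79.60 = R$2,098,256.00.
EBIT = R$2,098,256.00 − R$786,200 = R$1,312,056.00.
Interest = R$761,805.00, so EBIT − I = R$550,251.00.
Degree of combined leverage = contribution ÷ (EBIT − I) = R$2,098,256.00 ÷ R$550,251.00 = 3.8133.
%ΔEPS = DCL × %ΔSales = 3.8133 × +22.4% = +85.4%.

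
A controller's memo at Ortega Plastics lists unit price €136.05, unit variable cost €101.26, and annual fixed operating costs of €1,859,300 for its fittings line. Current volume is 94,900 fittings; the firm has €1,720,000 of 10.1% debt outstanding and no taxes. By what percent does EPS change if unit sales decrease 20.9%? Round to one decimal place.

At 94,900 units, contribution = 94,900 × €34.79 = €3,301,571.00.
Subtracting fixed costs: EBIT = €3,301,571.00 − €1,859,300 = €1,442,271.00.
Interest = €173,720.00, so EBIT − I = €1,268,551.00.
DCL = total CM / (EBIT − I) = €3,301,571.00 / €1,268,551.00 = 2.6026.
%ΔEPS = DCL × %ΔSales = 2.6026 × -20.9% = -54.4%.

-54.4%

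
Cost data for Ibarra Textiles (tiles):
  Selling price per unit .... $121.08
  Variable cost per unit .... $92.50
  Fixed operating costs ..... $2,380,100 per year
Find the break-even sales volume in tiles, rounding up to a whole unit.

Each unit contributes $121.08 − $92.50 = $28.58.
Break-even volume = fixed costs ÷ CM per unit = $2,380,100 ÷ $28.58 = 83,278.52, so 83,279 tiles.

83,279 tiles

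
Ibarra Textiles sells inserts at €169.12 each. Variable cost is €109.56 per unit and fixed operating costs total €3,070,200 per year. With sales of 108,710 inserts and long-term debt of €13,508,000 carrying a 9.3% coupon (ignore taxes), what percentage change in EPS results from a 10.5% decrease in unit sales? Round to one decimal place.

Total contribution margin = 108,710 × €59.56 = €6,474,767.60.
Subtracting fixed costs: EBIT = €6,474,767.60 − €3,070,200 = €3,404,567.60.
Interest = €1,256,244.00, so EBIT − I = €2,148,323.60.
DCL = total CM / (EBIT − I) = €6,474,767.60 / €2,148,323.60 = 3.0139.
EPS therefore changes by 3.0139 × (-10.5%) = -31.6%.

-31.6%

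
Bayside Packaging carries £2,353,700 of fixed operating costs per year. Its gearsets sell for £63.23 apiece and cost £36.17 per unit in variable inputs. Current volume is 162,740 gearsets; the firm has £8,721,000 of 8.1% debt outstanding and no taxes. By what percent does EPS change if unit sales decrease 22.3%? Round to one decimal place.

Contribution at this volume is 162,740 × £27.06 = £4,403,744.40.
Operating income = contribution − fixed costs = £4,403,744.40 − £2,353,700 = £2,050,044.40.
Interest = £706,401.00, so EBIT − I = £1,343,643.40.
Degree of combined leverage = contribution ÷ (EBIT − I) = £4,403,744.40 ÷ £1,343,643.40 = 3.2775.
%ΔEPS = DCL × %ΔSales = 3.2775 × -22.3% = -73.1%.

-73.1%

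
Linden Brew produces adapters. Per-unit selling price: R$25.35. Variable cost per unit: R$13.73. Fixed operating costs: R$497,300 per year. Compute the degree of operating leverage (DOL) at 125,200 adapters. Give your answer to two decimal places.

At 125,200 units, contribution = 125,200 × R$11.62 = R$1,454,824.00.
Subtracting fixed costs: EBIT = R$1,454,824.00 − R$497,300 = R$957,524.00.
Degree of operating leverage = R$1,454,824.00 / R$957,524.00 = 1.5194.

1.52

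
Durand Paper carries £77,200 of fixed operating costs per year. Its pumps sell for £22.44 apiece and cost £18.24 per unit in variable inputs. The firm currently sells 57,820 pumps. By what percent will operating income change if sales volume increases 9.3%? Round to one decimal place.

+13.6%

Total contribution margin = 57,820 × £4.20 = £242,844.00.
Subtracting fixed costs: EBIT = £242,844.00 − £77,200 = £165,644.00.
Degree of operating leverage = £242,844.00 / £165,644.00 = 1.4661.
Operating income changes by 1.4661 × +9.3% = +13.6%.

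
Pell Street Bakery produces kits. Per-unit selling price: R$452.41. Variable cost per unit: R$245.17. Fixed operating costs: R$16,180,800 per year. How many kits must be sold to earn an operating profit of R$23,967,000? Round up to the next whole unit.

Each unit contributes R$452.41 − R$245.17 = R$207.24.
Required volume = (fixed costs + target profit) ÷ CM = (R$16,180,800 + R$23,967,000) ÷ R$207.24 = 193,726.11, so 193,727 kits.

193,727 kits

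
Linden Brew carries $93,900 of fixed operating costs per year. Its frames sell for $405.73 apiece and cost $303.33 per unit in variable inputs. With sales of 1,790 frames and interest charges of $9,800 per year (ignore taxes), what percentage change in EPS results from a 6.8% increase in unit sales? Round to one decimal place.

At 1,790 units, contribution = 1,790 × $102.40 = $183,296.00.
EBIT = $183,296.00 − $93,900 = $89,396.00.
After interest of $9,800.00, pre-tax earnings = $79,596.00.
Degree of combined leverage = contribution ÷ (EBIT − I) = $183,296.00 ÷ $79,596.00 = 2.3028.
EPS therefore changes by 2.3028 × (+6.8%) = +15.7%.

+15.7%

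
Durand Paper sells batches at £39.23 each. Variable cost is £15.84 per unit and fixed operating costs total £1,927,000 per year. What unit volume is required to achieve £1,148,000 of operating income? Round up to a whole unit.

131,467 batches

Each unit contributes £39.23 − £15.84 = £23.39.
Required volume = (fixed costs + target profit) ÷ CM = (£1,927,000 + £1,148,000) ÷ £23.39 = 131,466.44, so 131,467 batches.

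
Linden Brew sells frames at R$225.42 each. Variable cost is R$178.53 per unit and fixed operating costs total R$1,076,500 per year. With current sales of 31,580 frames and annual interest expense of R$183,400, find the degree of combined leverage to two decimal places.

At 31,580 units, contribution = 31,580 × R$46.89 = R$1,480,786.20.
Subtracting fixed costs: EBIT = R$1,480,786.20 − R$1,076,500 = R$404,286.20. Interest = R$183,400.00, so EBIT − I = R$220,886.20.
Degree of total leverage = total CM / (EBIT − interest) = R$1,480,786.20 / R$220,886.20 = 6.7038.

6.70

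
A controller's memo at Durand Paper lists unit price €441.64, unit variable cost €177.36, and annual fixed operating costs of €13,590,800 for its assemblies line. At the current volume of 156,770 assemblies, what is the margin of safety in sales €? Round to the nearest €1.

Each unit contributes €441.64 − €177.36 = €264.28. Break-even units = €13,590,800 ÷ €264.28 = 51,425.76; break-even revenue = 51,425.76 × €441.64 = €22,711,672.89.
Actual sales revenue = 156,770 × €441.64 = €69,235,902.80.
Margin of safety = €69,235,902.80 − €22,711,672.89 = €46,524,230.

€46,524,230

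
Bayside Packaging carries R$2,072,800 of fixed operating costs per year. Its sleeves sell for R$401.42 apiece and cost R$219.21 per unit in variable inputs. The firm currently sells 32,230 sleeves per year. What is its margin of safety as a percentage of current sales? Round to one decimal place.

64.7%

Contribution margin per unit = R$401.42 − R$219.21 = R$182.21. Break-even units = R$2,072,800 ÷ R$182.21 = 11,375.88; break-even revenue = 11,375.88 × R$401.42 = R$4,566,507.74.
Current sales = 32,230 × R$401.42 = R$12,937,766.60.
Margin of safety = (R$12,937,766.60 − R$4,566,507.74) ÷ R$12,937,766.60 = 64.7%.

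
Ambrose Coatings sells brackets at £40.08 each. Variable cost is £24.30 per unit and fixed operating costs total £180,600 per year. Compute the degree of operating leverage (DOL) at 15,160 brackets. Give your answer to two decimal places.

Contribution at this volume is 15,160 × £15.78 = £239,224.80.
Operating income = contribution − fixed costs = £239,224.80 − £180,600 = £58,624.80.
DOL = contribution ÷ EBIT = £239,224.80 ÷ £58,624.80 = 4.0806.

4.08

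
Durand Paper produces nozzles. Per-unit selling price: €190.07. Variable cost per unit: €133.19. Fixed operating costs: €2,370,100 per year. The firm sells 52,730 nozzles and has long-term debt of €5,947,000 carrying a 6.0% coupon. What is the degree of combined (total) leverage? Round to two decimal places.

11.01

At 52,730 units, contribution = 52,730 × €56.88 = €2,999,282.40.
Operating income = contribution − fixed costs = €2,999,282.40 − €2,370,100 = €629,182.40. Interest = €356,820.00, so EBIT − I = €272,362.40.
Degree of total leverage = total CM / (EBIT − interest) = €2,999,282.40 / €272,362.40 = 11.0121.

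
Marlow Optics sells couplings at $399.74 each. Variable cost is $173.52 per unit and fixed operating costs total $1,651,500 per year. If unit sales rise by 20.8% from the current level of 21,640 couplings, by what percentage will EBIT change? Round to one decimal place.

Contribution at this volume is 21,640 × $226.22 = $4,895,400.80.
Operating income = contribution − fixed costs = $4,895,400.80 − $1,651,500 = $3,243,900.80.
So DOL = total CM / EBIT = $4,895,400.80 / $3,243,900.80 = 1.5091.
Operating income changes by 1.5091 × +20.8% = +31.4%.

+31.4%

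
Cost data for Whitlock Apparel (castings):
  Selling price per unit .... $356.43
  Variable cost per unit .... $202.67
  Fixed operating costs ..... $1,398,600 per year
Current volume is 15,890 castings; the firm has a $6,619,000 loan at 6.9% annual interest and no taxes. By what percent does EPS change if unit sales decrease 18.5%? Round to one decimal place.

At 15,890 units, contribution = 15,890 × $153.76 = $2,443,246.40.
Subtracting fixed costs: EBIT = $2,443,246.40 − $1,398,600 = $1,044,646.40.
After interest of $456,711.00, pre-tax earnings = $587,935.40.
Degree of combined leverage = contribution ÷ (EBIT − I) = $2,443,246.40 ÷ $587,935.40 = 4.1556.
%ΔEPS = DCL × %ΔSales = 4.1556 × -18.5% = -76.9%.

-76.9%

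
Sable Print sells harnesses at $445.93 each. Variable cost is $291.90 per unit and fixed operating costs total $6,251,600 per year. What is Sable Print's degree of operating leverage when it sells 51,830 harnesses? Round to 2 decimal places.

4.61

Contribution at this volume is 51,830 × $154.03 = $7,983,374.90.
Operating income = contribution − fixed costs = $7,983,374.90 − $6,251,600 = $1,731,774.90.
So DOL = total CM / EBIT = $7,983,374.90 / $1,731,774.90 = 4.6099.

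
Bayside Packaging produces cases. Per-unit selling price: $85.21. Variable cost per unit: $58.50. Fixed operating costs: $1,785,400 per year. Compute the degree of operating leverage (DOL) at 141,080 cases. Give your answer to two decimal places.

At 141,080 units, contribution = 141,080 × $26.71 = $3,768,246.80.
EBIT = $3,768,246.80 − $1,785,400 = $1,982,846.80.
Degree of operating leverage = $3,768,246.80 / $1,982,846.80 = 1.9004.

1.90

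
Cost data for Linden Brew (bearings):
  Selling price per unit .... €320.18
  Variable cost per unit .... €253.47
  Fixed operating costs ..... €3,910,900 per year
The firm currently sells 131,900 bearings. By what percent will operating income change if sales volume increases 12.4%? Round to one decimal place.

+22.3%

Total contribution margin = 131,900 × €66.71 = €8,799,049.00.
Subtracting fixed costs: EBIT = €8,799,049.00 − €3,910,900 = €4,888,149.00.
So DOL = total CM / EBIT = €8,799,049.00 / €4,888,149.00 = 1.8001.
Operating income changes by 1.8001 × +12.4% = +22.3%.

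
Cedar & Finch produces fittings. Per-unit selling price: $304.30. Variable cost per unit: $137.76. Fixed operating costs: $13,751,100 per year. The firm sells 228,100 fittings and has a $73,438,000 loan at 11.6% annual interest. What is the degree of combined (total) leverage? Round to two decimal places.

Contribution at this volume is 228,100 × $166.54 = $37,987,774.00.
Subtracting fixed costs: EBIT = $37,987,774.00 − $13,751,100 = $24,236,674.00. Interest = $8,518,808.00, so EBIT − I = $15,717,866.00.
DCL = contribution ÷ (EBIT − I) = $37,987,774.00 ÷ $15,717,866.00 = 2.4169.

2.42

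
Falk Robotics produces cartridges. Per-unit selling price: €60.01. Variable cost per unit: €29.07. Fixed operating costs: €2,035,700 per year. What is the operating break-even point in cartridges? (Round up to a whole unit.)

Contribution margin per unit = €60.01 − €29.07 = €30.94.
Break-even volume = fixed costs ÷ CM per unit = €2,035,700 ÷ €30.94 = 65,795.09, so 65,796 cartridges.

65,796 cartridges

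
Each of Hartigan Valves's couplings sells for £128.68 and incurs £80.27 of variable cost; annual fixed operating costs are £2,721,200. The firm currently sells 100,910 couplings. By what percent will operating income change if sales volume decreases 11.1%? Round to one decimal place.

-25.1%

At 100,910 units, contribution = 100,910 × £48.41 = £4,885,053.10.
Operating income = contribution − fixed costs = £4,885,053.10 − £2,721,200 = £2,163,853.10.
Degree of operating leverage = £4,885,053.10 / £2,163,853.10 = 2.2576.
%ΔEBIT = DOL × %ΔSales = 2.2576 × -11.1% = -25.1%.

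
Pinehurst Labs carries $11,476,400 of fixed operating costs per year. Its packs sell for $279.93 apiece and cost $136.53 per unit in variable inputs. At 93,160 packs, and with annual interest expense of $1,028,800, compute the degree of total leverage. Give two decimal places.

Contribution at this volume is 93,160 × $143.40 = $13,359,144.00.
Subtracting fixed costs: EBIT = $13,359,144.00 − $11,476,400 = $1,882,744.00. Interest = $1,028,800.00, so EBIT − I = $853,944.00.
DCL = contribution ÷ (EBIT − I) = $13,359,144.00 ÷ $853,944.00 = 15.6441.

15.64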